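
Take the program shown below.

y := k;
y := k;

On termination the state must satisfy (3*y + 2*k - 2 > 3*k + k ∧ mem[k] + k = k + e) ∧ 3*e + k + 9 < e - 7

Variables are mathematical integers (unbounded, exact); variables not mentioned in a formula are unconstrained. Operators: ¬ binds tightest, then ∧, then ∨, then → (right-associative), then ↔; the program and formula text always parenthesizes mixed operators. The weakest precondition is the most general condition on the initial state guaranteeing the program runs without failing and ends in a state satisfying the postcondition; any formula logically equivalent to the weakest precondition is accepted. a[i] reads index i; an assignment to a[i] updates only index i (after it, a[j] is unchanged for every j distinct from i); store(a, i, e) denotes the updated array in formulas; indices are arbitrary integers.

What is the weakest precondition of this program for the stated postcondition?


Working backward. After the program, the postcondition (3*y + 2*k - 2 > 3*k + k ∧ mem[k] + k = k + e) ∧ 3*e + k + 9 < e - 7 must hold; in canonical form it is 3*y > 2*k + 2 ∧ mem[k] = e ∧ 2*e + k < -16.
Before y := k: k > 2 ∧ mem[k] = e ∧ 2*e + k < -16
Before y := k: k > 2 ∧ mem[k] = e ∧ 2*e + k < -16
Answer: WP = k > 2 ∧ mem[k] = e ∧ 2*e + k < -16


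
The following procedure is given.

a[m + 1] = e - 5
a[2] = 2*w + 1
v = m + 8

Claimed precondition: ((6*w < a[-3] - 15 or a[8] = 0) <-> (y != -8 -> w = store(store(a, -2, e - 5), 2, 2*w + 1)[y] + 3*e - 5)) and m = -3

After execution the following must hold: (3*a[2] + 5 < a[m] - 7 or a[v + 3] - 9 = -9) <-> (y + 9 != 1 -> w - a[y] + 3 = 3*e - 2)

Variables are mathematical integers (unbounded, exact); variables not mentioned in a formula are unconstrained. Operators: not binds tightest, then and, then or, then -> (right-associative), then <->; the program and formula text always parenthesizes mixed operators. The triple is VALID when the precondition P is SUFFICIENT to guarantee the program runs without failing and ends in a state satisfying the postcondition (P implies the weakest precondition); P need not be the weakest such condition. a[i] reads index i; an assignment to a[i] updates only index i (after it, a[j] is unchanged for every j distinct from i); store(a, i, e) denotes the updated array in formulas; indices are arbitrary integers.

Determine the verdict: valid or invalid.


Working backward. After the program, the postcondition (3*a[2] + 5 < a[m] - 7 or a[v + 3] - 9 = -9) <-> (y + 9 != 1 -> w - a[y] + 3 = 3*e - 2) must hold; in canonical form it is (3*a[2] < a[m] - 12 or a[v + 3] = 0) <-> (y != -8 -> w = a[y] + 3*e - 5).
Before v := m + 8: (3*a[2] < a[m] - 12 or a[m + 11] = 0) <-> (y != -8 -> w = a[y] + 3*e - 5)
Before a[2] := 2*w + 1: (6*w < store(a, 2, 2*w + 1)[m] - 15 or store(a, 2, 2*w + 1)[m + 11] = 0) <-> (y != -8 -> w = store(a, 2, 2*w + 1)[y] + 3*e - 5)
Before a[m + 1] := e - 5: (6*w < store(store(a, m + 1, e - 5), 2, 2*w + 1)[m] - 15 or store(store(a, m + 1, e - 5), 2, 2*w + 1)[m + 11] = 0) <-> (y != -8 -> w = store(store(a, m + 1, e - 5), 2, 2*w + 1)[y] + 3*e - 5)
The weakest precondition is (6*w < store(store(a, m + 1, e - 5), 2, 2*w + 1)[m] - 15 or store(store(a, m + 1, e - 5), 2, 2*w + 1)[m + 11] = 0) <-> (y != -8 -> w = store(store(a, m + 1, e - 5), 2, 2*w + 1)[y] + 3*e - 5).
Check whether ((6*w < a[-3] - 15 or a[8] = 0) <-> (y != -8 -> w = store(store(a, -2, e - 5), 2, 2*w + 1)[y] + 3*e - 5)) and m = -3 implies it.
Every state satisfying the precondition satisfies the weakest precondition: the implication holds.
Answer: valid


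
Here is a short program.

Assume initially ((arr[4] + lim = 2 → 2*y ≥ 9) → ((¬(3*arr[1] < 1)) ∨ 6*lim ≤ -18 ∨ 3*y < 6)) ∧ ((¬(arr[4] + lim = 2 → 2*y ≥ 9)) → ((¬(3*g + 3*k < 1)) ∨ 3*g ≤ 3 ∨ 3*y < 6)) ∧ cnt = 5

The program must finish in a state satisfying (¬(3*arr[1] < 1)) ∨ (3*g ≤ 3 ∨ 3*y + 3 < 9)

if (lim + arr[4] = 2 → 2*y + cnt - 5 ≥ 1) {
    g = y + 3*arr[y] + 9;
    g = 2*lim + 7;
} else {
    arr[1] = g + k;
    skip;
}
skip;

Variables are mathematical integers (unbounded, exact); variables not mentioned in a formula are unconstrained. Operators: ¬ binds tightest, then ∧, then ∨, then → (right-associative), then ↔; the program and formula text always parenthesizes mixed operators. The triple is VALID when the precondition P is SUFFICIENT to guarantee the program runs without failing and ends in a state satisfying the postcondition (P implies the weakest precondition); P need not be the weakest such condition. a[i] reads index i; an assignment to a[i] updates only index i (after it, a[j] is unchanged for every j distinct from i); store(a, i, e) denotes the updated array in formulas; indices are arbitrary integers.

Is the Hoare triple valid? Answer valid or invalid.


Working backward. After the program, the postcondition (¬(3*arr[1] < 1)) ∨ (3*g ≤ 3 ∨ 3*y + 3 < 9) must hold; in canonical form it is (¬(3*arr[1] < 1)) ∨ 3*g ≤ 3 ∨ 3*y < 6.
Before skip: (¬(3*arr[1] < 1)) ∨ 3*g ≤ 3 ∨ 3*y < 6
Then branch requires (¬(3*arr[1] < 1)) ∨ 6*lim ≤ -18 ∨ 3*y < 6; else branch requires (¬(3*g + 3*k < 1)) ∨ 3*g ≤ 3 ∨ 3*y < 6.
Before the if: ((arr[4] + lim = 2 → cnt + 2*y ≥ 6) → ((¬(3*arr[1] < 1)) ∨ 6*lim ≤ -18 ∨ 3*y < 6)) ∧ ((¬(arr[4] + lim = 2 → cnt + 2*y ≥ 6)) → ((¬(3*g + 3*k < 1)) ∨ 3*g ≤ 3 ∨ 3*y < 6))
The weakest precondition is ((arr[4] + lim = 2 → cnt + 2*y ≥ 6) → ((¬(3*arr[1] < 1)) ∨ 6*lim ≤ -18 ∨ 3*y < 6)) ∧ ((¬(arr[4] + lim = 2 → cnt + 2*y ≥ 6)) → ((¬(3*g + 3*k < 1)) ∨ 3*g ≤ 3 ∨ 3*y < 6)).
Check whether ((arr[4] + lim = 2 → 2*y ≥ 9) → ((¬(3*arr[1] < 1)) ∨ 6*lim ≤ -18 ∨ 3*y < 6)) ∧ ((¬(arr[4] + lim = 2 → 2*y ≥ 9)) → ((¬(3*g + 3*k < 1)) ∨ 3*g ≤ 3 ∨ 3*y < 6)) ∧ cnt = 5 implies it.
Countermodel: at the initial state arr = {[1] = 0, [4] = 2, elsewhere 0}, cnt = 5, g = 1, k = 0, lim = 0, y = 2, the precondition holds but the weakest precondition fails.
Answer: invalid


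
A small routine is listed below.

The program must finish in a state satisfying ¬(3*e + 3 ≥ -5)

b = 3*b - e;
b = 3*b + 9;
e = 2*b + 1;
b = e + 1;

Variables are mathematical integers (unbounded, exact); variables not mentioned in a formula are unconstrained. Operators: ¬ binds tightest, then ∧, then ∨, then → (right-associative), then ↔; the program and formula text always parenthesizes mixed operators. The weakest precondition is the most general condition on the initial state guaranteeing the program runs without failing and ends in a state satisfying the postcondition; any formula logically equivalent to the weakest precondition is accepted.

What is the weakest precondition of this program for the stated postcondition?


Working backward. After the program, the postcondition ¬(3*e + 3 ≥ -5) must hold; in canonical form it is ¬(3*e ≥ -8).
Before b := e + 1: ¬(3*e ≥ -8)
Before e := 2*b + 1: ¬(6*b ≥ -11)
Before b := 3*b + 9: ¬(18*b ≥ -65)
Before b := 3*b - e: ¬(54*b ≥ 18*e - 65)
Answer: WP = ¬(54*b ≥ 18*e - 65)


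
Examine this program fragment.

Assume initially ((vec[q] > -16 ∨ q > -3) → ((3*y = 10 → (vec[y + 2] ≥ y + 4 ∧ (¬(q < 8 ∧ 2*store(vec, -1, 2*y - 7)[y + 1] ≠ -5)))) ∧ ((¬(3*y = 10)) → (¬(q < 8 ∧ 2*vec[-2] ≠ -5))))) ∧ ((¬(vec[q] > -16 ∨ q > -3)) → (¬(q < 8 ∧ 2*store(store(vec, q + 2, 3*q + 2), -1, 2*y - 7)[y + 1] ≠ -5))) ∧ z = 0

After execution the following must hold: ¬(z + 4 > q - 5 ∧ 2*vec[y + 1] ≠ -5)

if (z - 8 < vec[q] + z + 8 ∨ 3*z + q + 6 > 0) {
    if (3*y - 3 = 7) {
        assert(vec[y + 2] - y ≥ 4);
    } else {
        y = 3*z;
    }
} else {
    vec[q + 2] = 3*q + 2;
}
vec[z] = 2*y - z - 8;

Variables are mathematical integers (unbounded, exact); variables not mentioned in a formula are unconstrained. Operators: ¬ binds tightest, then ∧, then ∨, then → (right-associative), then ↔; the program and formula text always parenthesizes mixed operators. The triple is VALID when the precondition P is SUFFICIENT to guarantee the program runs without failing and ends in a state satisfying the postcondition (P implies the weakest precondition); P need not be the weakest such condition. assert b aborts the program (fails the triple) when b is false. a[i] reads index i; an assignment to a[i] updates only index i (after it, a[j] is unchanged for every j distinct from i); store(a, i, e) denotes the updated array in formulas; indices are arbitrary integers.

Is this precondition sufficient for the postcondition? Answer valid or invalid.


Working backward. After the program, the postcondition ¬(z + 4 > q - 5 ∧ 2*vec[y + 1] ≠ -5) must hold; in canonical form it is ¬(z > q - 9 ∧ 2*vec[y + 1] ≠ -5).
Before vec[z] := 2*y - z - 8: ¬(z > q - 9 ∧ 2*store(vec, z, 2*y - z - 8)[y + 1] ≠ -5)
Then branch requires (3*y = 10 → (vec[y + 2] ≥ y + 4 ∧ (¬(z > q - 9 ∧ 2*store(vec, z, 2*y - z - 8)[y + 1] ≠ -5)))) ∧ ((¬(3*y = 10)) → (¬(z > q - 9 ∧ 2*store(vec, z, 5*z - 8)[3*z + 1] ≠ -5))); else branch requires ¬(z > q - 9 ∧ 2*store(store(vec, q + 2, 3*q + 2), z, 2*y - z - 8)[y + 1] ≠ -5).
Before the if: ((vec[q] > -16 ∨ q + 3*z > -6) → ((3*y = 10 → (vec[y + 2] ≥ y + 4 ∧ (¬(z > q - 9 ∧ 2*store(vec, z, 2*y - z - 8)[y + 1] ≠ -5)))) ∧ ((¬(3*y = 10)) → (¬(z > q - 9 ∧ 2*store(vec, z, 5*z - 8)[3*z + 1] ≠ -5))))) ∧ ((¬(vec[q] > -16 ∨ q + 3*z > -6)) → (¬(z > q - 9 ∧ 2*store(store(vec, q + 2, 3*q + 2), z, 2*y - z - 8)[y + 1] ≠ -5)))
The weakest precondition is ((vec[q] > -16 ∨ q + 3*z > -6) → ((3*y = 10 → (vec[y + 2] ≥ y + 4 ∧ (¬(z > q - 9 ∧ 2*store(vec, z, 2*y - z - 8)[y + 1] ≠ -5)))) ∧ ((¬(3*y = 10)) → (¬(z > q - 9 ∧ 2*store(vec, z, 5*z - 8)[3*z + 1] ≠ -5))))) ∧ ((¬(vec[q] > -16 ∨ q + 3*z > -6)) → (¬(z > q - 9 ∧ 2*store(store(vec, q + 2, 3*q + 2), z, 2*y - z - 8)[y + 1] ≠ -5))).
Check whether ((vec[q] > -16 ∨ q > -3) → ((3*y = 10 → (vec[y + 2] ≥ y + 4 ∧ (¬(q < 8 ∧ 2*store(vec, -1, 2*y - 7)[y + 1] ≠ -5)))) ∧ ((¬(3*y = 10)) → (¬(q < 8 ∧ 2*vec[-2] ≠ -5))))) ∧ ((¬(vec[q] > -16 ∨ q > -3)) → (¬(q < 8 ∧ 2*store(store(vec, q + 2, 3*q + 2), -1, 2*y - 7)[y + 1] ≠ -5))) ∧ z = 0 implies it.
Countermodel: at the initial state q = 8, vec = {[-2] = -16, [-1] = -16, [0] = -16, [1] = -16, [2] = -16, [8] = -16, [10] = -16, elsewhere -16}, y = 0, z = 0, the precondition holds but the weakest precondition fails.
Answer: invalid


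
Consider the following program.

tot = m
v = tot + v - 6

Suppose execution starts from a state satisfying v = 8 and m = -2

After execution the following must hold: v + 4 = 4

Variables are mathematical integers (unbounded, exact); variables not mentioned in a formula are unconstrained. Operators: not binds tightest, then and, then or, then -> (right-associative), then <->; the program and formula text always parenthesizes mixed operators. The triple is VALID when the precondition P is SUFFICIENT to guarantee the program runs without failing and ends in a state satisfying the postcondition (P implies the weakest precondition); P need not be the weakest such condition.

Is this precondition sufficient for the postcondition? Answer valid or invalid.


Working backward. After the program, the postcondition v + 4 = 4 must hold; in canonical form it is v = 0.
Before v := tot + v - 6: tot + v = 6
Before tot := m: m + v = 6
The weakest precondition is m + v = 6.
Check whether v = 8 and m = -2 implies it.
Every state satisfying the precondition satisfies the weakest precondition: the implication holds.
Answer: valid


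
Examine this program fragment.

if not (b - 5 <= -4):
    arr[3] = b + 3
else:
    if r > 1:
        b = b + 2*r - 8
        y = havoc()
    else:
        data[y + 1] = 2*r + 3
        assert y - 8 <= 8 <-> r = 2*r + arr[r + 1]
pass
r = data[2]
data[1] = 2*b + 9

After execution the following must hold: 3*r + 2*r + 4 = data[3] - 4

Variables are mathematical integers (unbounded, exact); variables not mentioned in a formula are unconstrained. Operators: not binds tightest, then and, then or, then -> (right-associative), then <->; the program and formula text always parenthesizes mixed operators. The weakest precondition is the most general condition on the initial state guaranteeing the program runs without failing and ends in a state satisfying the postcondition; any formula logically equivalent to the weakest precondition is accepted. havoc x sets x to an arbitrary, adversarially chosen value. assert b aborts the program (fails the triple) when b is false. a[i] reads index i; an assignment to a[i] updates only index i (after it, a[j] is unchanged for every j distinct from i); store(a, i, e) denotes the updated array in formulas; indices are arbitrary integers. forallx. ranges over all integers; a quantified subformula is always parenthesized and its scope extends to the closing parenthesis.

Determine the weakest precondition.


Working backward. After the program, the postcondition 3*r + 2*r + 4 = data[3] - 4 must hold; in canonical form it is 5*r = data[3] - 8.
Before data[1] := 2*b + 9: 5*r = data[3] - 8
Before r := data[2]: 5*data[2] = data[3] - 8
Before skip: 5*data[2] = data[3] - 8
Then branch requires 5*data[2] = data[3] - 8; else branch requires (r > 1 -> 5*data[2] = data[3] - 8) and ((not (r > 1)) -> ((y <= 16 <-> arr[r + 1] + r = 0) and 5*store(data, y + 1, 2*r + 3)[2] = store(data, y + 1, 2*r + 3)[3] - 8)).
Before the if: ((not (b <= 1)) -> 5*data[2] = data[3] - 8) and (b <= 1 -> ((r > 1 -> 5*data[2] = data[3] - 8) and ((not (r > 1)) -> ((y <= 16 <-> arr[r + 1] + r = 0) and 5*store(data, y + 1, 2*r + 3)[2] = store(data, y + 1, 2*r + 3)[3] - 8))))
Answer: WP = ((not (b <= 1)) -> 5*data[2] = data[3] - 8) and (b <= 1 -> ((r > 1 -> 5*data[2] = data[3] - 8) and ((not (r > 1)) -> ((y <= 16 <-> arr[r + 1] + r = 0) and 5*store(data, y + 1, 2*r + 3)[2] = store(data, y + 1, 2*r + 3)[3] - 8))))


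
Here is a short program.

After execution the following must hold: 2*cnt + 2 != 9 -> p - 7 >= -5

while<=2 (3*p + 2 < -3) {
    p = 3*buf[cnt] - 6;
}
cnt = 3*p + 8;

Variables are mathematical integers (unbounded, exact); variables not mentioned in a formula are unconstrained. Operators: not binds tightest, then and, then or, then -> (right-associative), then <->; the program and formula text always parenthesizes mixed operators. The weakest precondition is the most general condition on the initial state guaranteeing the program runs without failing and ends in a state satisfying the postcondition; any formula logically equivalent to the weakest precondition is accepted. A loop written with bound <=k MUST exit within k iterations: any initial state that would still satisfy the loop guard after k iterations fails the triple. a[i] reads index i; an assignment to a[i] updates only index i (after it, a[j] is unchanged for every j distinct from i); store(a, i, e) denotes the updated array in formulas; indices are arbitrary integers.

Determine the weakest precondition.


Working backward. After the program, the postcondition 2*cnt + 2 != 9 -> p - 7 >= -5 must hold; in canonical form it is 2*cnt != 7 -> p >= 2.
Before cnt := 3*p + 8: 6*p != -9 -> p >= 2
Before the loop (bound <=2), unroll the exhaustion recursion (WP_0 = exit-now case; WP_j = one more guarded iteration, up to j = 2):
  WP_0: (not (3*p < -5)) and (6*p != -9 -> p >= 2)
  WP_1: (3*p < -5 -> ((not (9*buf[cnt] < 13)) and (18*buf[cnt] != 27 -> 3*buf[cnt] >= 8))) and ((not (3*p < -5)) -> (6*p != -9 -> p >= 2))
  WP_2: (3*p < -5 -> ((9*buf[cnt] < 13 -> ((not (9*buf[cnt] < 13)) and (18*buf[cnt] != 27 -> 3*buf[cnt] >= 8))) and ((not (9*buf[cnt] < 13)) -> (18*buf[cnt] != 27 -> 3*buf[cnt] >= 8)))) and ((not (3*p < -5)) -> (6*p != -9 -> p >= 2))
So before the loop: (3*p < -5 -> ((9*buf[cnt] < 13 -> ((not (9*buf[cnt] < 13)) and (18*buf[cnt] != 27 -> 3*buf[cnt] >= 8))) and ((not (9*buf[cnt] < 13)) -> (18*buf[cnt] != 27 -> 3*buf[cnt] >= 8)))) and ((not (3*p < -5)) -> (6*p != -9 -> p >= 2))
Answer: WP = (3*p < -5 -> ((9*buf[cnt] < 13 -> ((not (9*buf[cnt] < 13)) and (18*buf[cnt] != 27 -> 3*buf[cnt] >= 8))) and ((not (9*buf[cnt] < 13)) -> (18*buf[cnt] != 27 -> 3*buf[cnt] >= 8)))) and ((not (3*p < -5)) -> (6*p != -9 -> p >= 2))


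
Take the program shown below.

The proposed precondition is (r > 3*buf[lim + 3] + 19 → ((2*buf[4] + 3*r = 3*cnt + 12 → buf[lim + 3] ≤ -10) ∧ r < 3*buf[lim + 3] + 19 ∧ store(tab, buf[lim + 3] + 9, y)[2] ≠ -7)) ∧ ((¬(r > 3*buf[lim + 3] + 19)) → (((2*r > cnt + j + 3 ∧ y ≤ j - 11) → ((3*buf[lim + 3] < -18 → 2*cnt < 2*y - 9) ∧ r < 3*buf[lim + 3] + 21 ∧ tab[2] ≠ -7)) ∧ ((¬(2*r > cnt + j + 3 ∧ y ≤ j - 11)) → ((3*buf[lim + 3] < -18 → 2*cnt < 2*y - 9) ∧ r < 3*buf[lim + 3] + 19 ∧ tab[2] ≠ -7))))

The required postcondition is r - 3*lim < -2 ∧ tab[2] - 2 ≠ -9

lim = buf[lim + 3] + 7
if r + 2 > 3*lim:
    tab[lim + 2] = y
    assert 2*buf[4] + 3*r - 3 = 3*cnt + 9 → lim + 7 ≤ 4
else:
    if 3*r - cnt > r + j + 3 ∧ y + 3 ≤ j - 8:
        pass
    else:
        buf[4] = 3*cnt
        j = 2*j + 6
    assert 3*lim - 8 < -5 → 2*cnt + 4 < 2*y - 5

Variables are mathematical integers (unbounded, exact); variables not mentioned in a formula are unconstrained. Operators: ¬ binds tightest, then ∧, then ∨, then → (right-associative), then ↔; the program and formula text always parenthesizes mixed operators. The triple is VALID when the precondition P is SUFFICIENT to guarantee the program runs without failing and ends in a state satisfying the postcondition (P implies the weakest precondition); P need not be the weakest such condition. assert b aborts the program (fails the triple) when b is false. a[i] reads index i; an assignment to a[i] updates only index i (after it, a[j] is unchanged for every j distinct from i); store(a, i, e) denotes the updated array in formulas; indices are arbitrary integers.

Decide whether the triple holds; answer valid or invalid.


Working backward. After the program, the postcondition r - 3*lim < -2 ∧ tab[2] - 2 ≠ -9 must hold; in canonical form it is r < 3*lim - 2 ∧ tab[2] ≠ -7.
Then branch requires (2*buf[4] + 3*r = 3*cnt + 12 → lim ≤ -3) ∧ r < 3*lim - 2 ∧ store(tab, lim + 2, y)[2] ≠ -7; else branch requires ((2*r > cnt + j + 3 ∧ y ≤ j - 11) → ((3*lim < 3 → 2*cnt < 2*y - 9) ∧ r < 3*lim - 2 ∧ tab[2] ≠ -7)) ∧ ((¬(2*r > cnt + j + 3 ∧ y ≤ j - 11)) → ((3*lim < 3 → 2*cnt < 2*y - 9) ∧ r < 3*lim - 2 ∧ tab[2] ≠ -7)).
Before the if: (r > 3*lim - 2 → ((2*buf[4] + 3*r = 3*cnt + 12 → lim ≤ -3) ∧ r < 3*lim - 2 ∧ store(tab, lim + 2, y)[2] ≠ -7)) ∧ ((¬(r > 3*lim - 2)) → (((2*r > cnt + j + 3 ∧ y ≤ j - 11) → ((3*lim < 3 → 2*cnt < 2*y - 9) ∧ r < 3*lim - 2 ∧ tab[2] ≠ -7)) ∧ ((¬(2*r > cnt + j + 3 ∧ y ≤ j - 11)) → ((3*lim < 3 → 2*cnt < 2*y - 9) ∧ r < 3*lim - 2 ∧ tab[2] ≠ -7))))
Before lim := buf[lim + 3] + 7: (r > 3*buf[lim + 3] + 19 → ((2*buf[4] + 3*r = 3*cnt + 12 → buf[lim + 3] ≤ -10) ∧ r < 3*buf[lim + 3] + 19 ∧ store(tab, buf[lim + 3] + 9, y)[2] ≠ -7)) ∧ ((¬(r > 3*buf[lim + 3] + 19)) → (((2*r > cnt + j + 3 ∧ y ≤ j - 11) → ((3*buf[lim + 3] < -18 → 2*cnt < 2*y - 9) ∧ r < 3*buf[lim + 3] + 19 ∧ tab[2] ≠ -7)) ∧ ((¬(2*r > cnt + j + 3 ∧ y ≤ j - 11)) → ((3*buf[lim + 3] < -18 → 2*cnt < 2*y - 9) ∧ r < 3*buf[lim + 3] + 19 ∧ tab[2] ≠ -7))))
The weakest precondition is (r > 3*buf[lim + 3] + 19 → ((2*buf[4] + 3*r = 3*cnt + 12 → buf[lim + 3] ≤ -10) ∧ r < 3*buf[lim + 3] + 19 ∧ store(tab, buf[lim + 3] + 9, y)[2] ≠ -7)) ∧ ((¬(r > 3*buf[lim + 3] + 19)) → (((2*r > cnt + j + 3 ∧ y ≤ j - 11) → ((3*buf[lim + 3] < -18 → 2*cnt < 2*y - 9) ∧ r < 3*buf[lim + 3] + 19 ∧ tab[2] ≠ -7)) ∧ ((¬(2*r > cnt + j + 3 ∧ y ≤ j - 11)) → ((3*buf[lim + 3] < -18 → 2*cnt < 2*y - 9) ∧ r < 3*buf[lim + 3] + 19 ∧ tab[2] ≠ -7)))).
Check whether (r > 3*buf[lim + 3] + 19 → ((2*buf[4] + 3*r = 3*cnt + 12 → buf[lim + 3] ≤ -10) ∧ r < 3*buf[lim + 3] + 19 ∧ store(tab, buf[lim + 3] + 9, y)[2] ≠ -7)) ∧ ((¬(r > 3*buf[lim + 3] + 19)) → (((2*r > cnt + j + 3 ∧ y ≤ j - 11) → ((3*buf[lim + 3] < -18 → 2*cnt < 2*y - 9) ∧ r < 3*buf[lim + 3] + 21 ∧ tab[2] ≠ -7)) ∧ ((¬(2*r > cnt + j + 3 ∧ y ≤ j - 11)) → ((3*buf[lim + 3] < -18 → 2*cnt < 2*y - 9) ∧ r < 3*buf[lim + 3] + 19 ∧ tab[2] ≠ -7)))) implies it.
Countermodel: at the initial state buf = {[0] = -9, [2] = -9, [4] = -9, elsewhere -9}, cnt = -18, j = -2, lim = -3, r = -8, tab = {[0] = -6, [2] = -6, [4] = -6, elsewhere -6}, y = -13, the precondition holds but the weakest precondition fails.
Answer: invalid


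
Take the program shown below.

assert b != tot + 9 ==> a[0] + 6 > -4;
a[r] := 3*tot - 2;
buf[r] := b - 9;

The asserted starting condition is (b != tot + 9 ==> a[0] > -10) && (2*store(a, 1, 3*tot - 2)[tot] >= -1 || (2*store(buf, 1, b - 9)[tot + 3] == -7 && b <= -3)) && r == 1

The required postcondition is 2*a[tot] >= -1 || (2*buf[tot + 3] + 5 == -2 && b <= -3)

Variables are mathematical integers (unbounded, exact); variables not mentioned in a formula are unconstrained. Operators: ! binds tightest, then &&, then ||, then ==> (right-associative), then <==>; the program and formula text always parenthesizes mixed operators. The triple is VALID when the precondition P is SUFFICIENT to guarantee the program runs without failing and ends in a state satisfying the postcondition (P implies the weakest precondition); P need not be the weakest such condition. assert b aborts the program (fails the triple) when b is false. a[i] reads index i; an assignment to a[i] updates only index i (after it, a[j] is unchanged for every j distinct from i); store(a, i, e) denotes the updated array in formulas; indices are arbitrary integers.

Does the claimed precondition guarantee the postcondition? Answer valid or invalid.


Working backward. After the program, the postcondition 2*a[tot] >= -1 || (2*buf[tot + 3] + 5 == -2 && b <= -3) must hold; in canonical form it is 2*a[tot] >= -1 || (2*buf[tot + 3] == -7 && b <= -3).
Before buf[r] := b - 9: 2*a[tot] >= -1 || (2*store(buf, r, b - 9)[tot + 3] == -7 && b <= -3)
Before a[r] := 3*tot - 2: 2*store(a, r, 3*tot - 2)[tot] >= -1 || (2*store(buf, r, b - 9)[tot + 3] == -7 && b <= -3)
Before assert b != tot + 9 ==> a[0] + 6 > -4: (b != tot + 9 ==> a[0] > -10) && (2*store(a, r, 3*tot - 2)[tot] >= -1 || (2*store(buf, r, b - 9)[tot + 3] == -7 && b <= -3))
The weakest precondition is (b != tot + 9 ==> a[0] > -10) && (2*store(a, r, 3*tot - 2)[tot] >= -1 || (2*store(buf, r, b - 9)[tot + 3] == -7 && b <= -3)).
Check whether (b != tot + 9 ==> a[0] > -10) && (2*store(a, 1, 3*tot - 2)[tot] >= -1 || (2*store(buf, 1, b - 9)[tot + 3] == -7 && b <= -3)) && r == 1 implies it.
Every state satisfying the precondition satisfies the weakest precondition: the implication holds.
Answer: valid


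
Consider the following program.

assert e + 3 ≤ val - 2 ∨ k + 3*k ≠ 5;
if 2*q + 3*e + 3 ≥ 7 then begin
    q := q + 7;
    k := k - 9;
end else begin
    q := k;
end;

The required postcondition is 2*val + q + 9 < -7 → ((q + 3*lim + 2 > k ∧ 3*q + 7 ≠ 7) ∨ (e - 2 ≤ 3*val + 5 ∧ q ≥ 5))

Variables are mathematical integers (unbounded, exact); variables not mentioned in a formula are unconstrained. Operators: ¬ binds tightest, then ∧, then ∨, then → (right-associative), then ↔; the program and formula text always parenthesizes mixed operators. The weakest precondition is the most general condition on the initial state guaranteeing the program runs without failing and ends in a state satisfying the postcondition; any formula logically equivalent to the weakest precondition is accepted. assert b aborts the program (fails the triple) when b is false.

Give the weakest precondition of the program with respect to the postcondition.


Working backward. After the program, the postcondition 2*val + q + 9 < -7 → ((q + 3*lim + 2 > k ∧ 3*q + 7 ≠ 7) ∨ (e - 2 ≤ 3*val + 5 ∧ q ≥ 5)) must hold; in canonical form it is q + 2*val < -16 → ((3*lim + q > k - 2 ∧ 3*q ≠ 0) ∨ (e ≤ 3*val + 7 ∧ q ≥ 5)).
Then branch requires q + 2*val < -23 → ((3*lim + q > k - 18 ∧ 3*q ≠ -21) ∨ (e ≤ 3*val + 7 ∧ q ≥ -2)); else branch requires k + 2*val < -16 → ((3*lim > -2 ∧ 3*k ≠ 0) ∨ (e ≤ 3*val + 7 ∧ k ≥ 5)).
Before the if: (3*e + 2*q ≥ 4 → (q + 2*val < -23 → ((3*lim + q > k - 18 ∧ 3*q ≠ -21) ∨ (e ≤ 3*val + 7 ∧ q ≥ -2)))) ∧ ((¬(3*e + 2*q ≥ 4)) → (k + 2*val < -16 → ((3*lim > -2 ∧ 3*k ≠ 0) ∨ (e ≤ 3*val + 7 ∧ k ≥ 5))))
Before assert e + 3 ≤ val - 2 ∨ k + 3*k ≠ 5: (e ≤ val - 5 ∨ 4*k ≠ 5) ∧ (3*e + 2*q ≥ 4 → (q + 2*val < -23 → ((3*lim + q > k - 18 ∧ 3*q ≠ -21) ∨ (e ≤ 3*val + 7 ∧ q ≥ -2)))) ∧ ((¬(3*e + 2*q ≥ 4)) → (k + 2*val < -16 → ((3*lim > -2 ∧ 3*k ≠ 0) ∨ (e ≤ 3*val + 7 ∧ k ≥ 5))))
Answer: WP = (e ≤ val - 5 ∨ 4*k ≠ 5) ∧ (3*e + 2*q ≥ 4 → (q + 2*val < -23 → ((3*lim + q > k - 18 ∧ 3*q ≠ -21) ∨ (e ≤ 3*val + 7 ∧ q ≥ -2)))) ∧ ((¬(3*e + 2*q ≥ 4)) → (k + 2*val < -16 → ((3*lim > -2 ∧ 3*k ≠ 0) ∨ (e ≤ 3*val + 7 ∧ k ≥ 5))))


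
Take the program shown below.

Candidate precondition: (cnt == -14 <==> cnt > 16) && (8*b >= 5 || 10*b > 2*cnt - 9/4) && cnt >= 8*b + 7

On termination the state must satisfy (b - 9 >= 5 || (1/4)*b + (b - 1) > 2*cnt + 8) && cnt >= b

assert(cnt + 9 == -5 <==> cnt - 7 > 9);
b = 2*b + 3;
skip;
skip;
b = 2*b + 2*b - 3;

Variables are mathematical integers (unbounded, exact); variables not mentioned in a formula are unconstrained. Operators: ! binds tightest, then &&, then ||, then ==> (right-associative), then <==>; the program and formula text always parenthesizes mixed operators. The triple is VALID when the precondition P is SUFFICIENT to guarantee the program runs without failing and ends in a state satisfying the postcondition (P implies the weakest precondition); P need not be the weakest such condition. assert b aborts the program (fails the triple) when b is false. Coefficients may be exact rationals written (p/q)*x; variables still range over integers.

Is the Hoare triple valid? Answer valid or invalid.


Working backward. After the program, the postcondition (b - 9 >= 5 || (1/4)*b + (b - 1) > 2*cnt + 8) && cnt >= b must hold; in canonical form it is (b >= 14 || (5/4)*b > 2*cnt + 9) && cnt >= b.
Before b := 2*b + 2*b - 3: (4*b >= 17 || 5*b > 2*cnt + 51/4) && cnt >= 4*b - 3
Before skip: (4*b >= 17 || 5*b > 2*cnt + 51/4) && cnt >= 4*b - 3
Before skip: (4*b >= 17 || 5*b > 2*cnt + 51/4) && cnt >= 4*b - 3
Before b := 2*b + 3: (8*b >= 5 || 10*b > 2*cnt - 9/4) && cnt >= 8*b + 9
Before assert cnt + 9 == -5 <==> cnt - 7 > 9: (cnt == -14 <==> cnt > 16) && (8*b >= 5 || 10*b > 2*cnt - 9/4) && cnt >= 8*b + 9
The weakest precondition is (cnt == -14 <==> cnt > 16) && (8*b >= 5 || 10*b > 2*cnt - 9/4) && cnt >= 8*b + 9.
Check whether (cnt == -14 <==> cnt > 16) && (8*b >= 5 || 10*b > 2*cnt - 9/4) && cnt >= 8*b + 7 implies it.
Countermodel: at the initial state b = -3, cnt = -16, the precondition holds but the weakest precondition fails.
Answer: invalid


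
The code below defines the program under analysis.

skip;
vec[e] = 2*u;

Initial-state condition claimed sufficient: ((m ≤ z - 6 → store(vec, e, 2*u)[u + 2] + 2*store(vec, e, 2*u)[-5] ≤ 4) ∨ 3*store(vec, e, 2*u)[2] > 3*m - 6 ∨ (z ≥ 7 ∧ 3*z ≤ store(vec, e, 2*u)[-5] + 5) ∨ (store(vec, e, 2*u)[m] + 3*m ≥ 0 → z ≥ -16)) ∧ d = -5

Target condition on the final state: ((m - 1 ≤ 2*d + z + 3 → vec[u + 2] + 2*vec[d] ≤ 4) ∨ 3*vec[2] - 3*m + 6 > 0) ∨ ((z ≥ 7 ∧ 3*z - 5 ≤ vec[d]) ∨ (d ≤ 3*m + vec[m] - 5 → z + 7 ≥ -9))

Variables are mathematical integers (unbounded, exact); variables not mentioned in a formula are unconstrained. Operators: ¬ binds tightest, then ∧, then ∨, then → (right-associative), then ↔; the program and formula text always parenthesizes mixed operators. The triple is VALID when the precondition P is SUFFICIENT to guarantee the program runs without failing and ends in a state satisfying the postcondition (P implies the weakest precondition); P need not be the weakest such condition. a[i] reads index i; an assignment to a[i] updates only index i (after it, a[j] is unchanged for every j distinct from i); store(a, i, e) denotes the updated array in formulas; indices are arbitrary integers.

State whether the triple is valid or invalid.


Working backward. After the program, the postcondition ((m - 1 ≤ 2*d + z + 3 → vec[u + 2] + 2*vec[d] ≤ 4) ∨ 3*vec[2] - 3*m + 6 > 0) ∨ ((z ≥ 7 ∧ 3*z - 5 ≤ vec[d]) ∨ (d ≤ 3*m + vec[m] - 5 → z + 7 ≥ -9)) must hold; in canonical form it is (m ≤ 2*d + z + 4 → vec[u + 2] + 2*vec[d] ≤ 4) ∨ 3*vec[2] > 3*m - 6 ∨ (z ≥ 7 ∧ 3*z ≤ vec[d] + 5) ∨ (d ≤ vec[m] + 3*m - 5 → z ≥ -16).
Before vec[e] := 2*u: (m ≤ 2*d + z + 4 → store(vec, e, 2*u)[u + 2] + 2*store(vec, e, 2*u)[d] ≤ 4) ∨ 3*store(vec, e, 2*u)[2] > 3*m - 6 ∨ (z ≥ 7 ∧ 3*z ≤ store(vec, e, 2*u)[d] + 5) ∨ (d ≤ store(vec, e, 2*u)[m] + 3*m - 5 → z ≥ -16)
Before skip: (m ≤ 2*d + z + 4 → store(vec, e, 2*u)[u + 2] + 2*store(vec, e, 2*u)[d] ≤ 4) ∨ 3*store(vec, e, 2*u)[2] > 3*m - 6 ∨ (z ≥ 7 ∧ 3*z ≤ store(vec, e, 2*u)[d] + 5) ∨ (d ≤ store(vec, e, 2*u)[m] + 3*m - 5 → z ≥ -16)
The weakest precondition is (m ≤ 2*d + z + 4 → store(vec, e, 2*u)[u + 2] + 2*store(vec, e, 2*u)[d] ≤ 4) ∨ 3*store(vec, e, 2*u)[2] > 3*m - 6 ∨ (z ≥ 7 ∧ 3*z ≤ store(vec, e, 2*u)[d] + 5) ∨ (d ≤ store(vec, e, 2*u)[m] + 3*m - 5 → z ≥ -16).
Check whether ((m ≤ z - 6 → store(vec, e, 2*u)[u + 2] + 2*store(vec, e, 2*u)[-5] ≤ 4) ∨ 3*store(vec, e, 2*u)[2] > 3*m - 6 ∨ (z ≥ 7 ∧ 3*z ≤ store(vec, e, 2*u)[-5] + 5) ∨ (store(vec, e, 2*u)[m] + 3*m ≥ 0 → z ≥ -16)) ∧ d = -5 implies it.
Every state satisfying the precondition satisfies the weakest precondition: the implication holds.
Answer: valid


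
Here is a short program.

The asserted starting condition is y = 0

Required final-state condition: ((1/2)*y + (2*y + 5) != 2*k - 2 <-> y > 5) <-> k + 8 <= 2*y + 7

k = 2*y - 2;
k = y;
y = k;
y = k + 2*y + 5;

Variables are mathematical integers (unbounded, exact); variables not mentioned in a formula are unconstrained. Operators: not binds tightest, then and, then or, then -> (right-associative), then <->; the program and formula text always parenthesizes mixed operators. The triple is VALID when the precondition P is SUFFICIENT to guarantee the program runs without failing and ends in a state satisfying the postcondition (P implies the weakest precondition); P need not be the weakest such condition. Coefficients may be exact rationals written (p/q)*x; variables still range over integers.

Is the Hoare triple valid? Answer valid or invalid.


Working backward. After the program, the postcondition ((1/2)*y + (2*y + 5) != 2*k - 2 <-> y > 5) <-> k + 8 <= 2*y + 7 must hold; in canonical form it is ((5/2)*y != 2*k - 7 <-> y > 5) <-> k <= 2*y - 1.
Before y := k + 2*y + 5: ((1/2)*k + 5*y != -39/2 <-> k + 2*y > 0) <-> k + 4*y >= -9
Before y := k: ((11/2)*k != -39/2 <-> 3*k > 0) <-> 5*k >= -9
Before k := y: ((11/2)*y != -39/2 <-> 3*y > 0) <-> 5*y >= -9
Before k := 2*y - 2: ((11/2)*y != -39/2 <-> 3*y > 0) <-> 5*y >= -9
The weakest precondition is ((11/2)*y != -39/2 <-> 3*y > 0) <-> 5*y >= -9.
Check whether y = 0 implies it.
Countermodel: at the initial state y = 0, the precondition holds but the weakest precondition fails.
Answer: invalid


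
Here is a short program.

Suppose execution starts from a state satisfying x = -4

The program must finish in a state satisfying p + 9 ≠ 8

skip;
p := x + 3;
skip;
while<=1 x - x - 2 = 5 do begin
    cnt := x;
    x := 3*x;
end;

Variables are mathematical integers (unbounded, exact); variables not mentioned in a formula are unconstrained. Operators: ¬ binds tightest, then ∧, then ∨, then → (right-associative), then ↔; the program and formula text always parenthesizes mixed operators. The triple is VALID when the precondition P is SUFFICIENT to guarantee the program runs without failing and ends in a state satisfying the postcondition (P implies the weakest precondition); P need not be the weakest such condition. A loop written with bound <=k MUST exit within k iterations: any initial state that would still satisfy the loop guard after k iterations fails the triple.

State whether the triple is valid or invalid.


Working backward. After the program, the postcondition p + 9 ≠ 8 must hold; in canonical form it is p ≠ -1.
Before the loop (bound <=1), unroll the exhaustion recursion (WP_0 = exit-now case; WP_j = one more guarded iteration, up to j = 1):
  WP_0: p ≠ -1
  WP_1: p ≠ -1
So before the loop: p ≠ -1
Before skip: p ≠ -1
Before p := x + 3: x ≠ -4
Before skip: x ≠ -4
The weakest precondition is x ≠ -4.
Check whether x = -4 implies it.
Countermodel: at the initial state x = -4, the precondition holds but the weakest precondition fails.
Answer: invalid


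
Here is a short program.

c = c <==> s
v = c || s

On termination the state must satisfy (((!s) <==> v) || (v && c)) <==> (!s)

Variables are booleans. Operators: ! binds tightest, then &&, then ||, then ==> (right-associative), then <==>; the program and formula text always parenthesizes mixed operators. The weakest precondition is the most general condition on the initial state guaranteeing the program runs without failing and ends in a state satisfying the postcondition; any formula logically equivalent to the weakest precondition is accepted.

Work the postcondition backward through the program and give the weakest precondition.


Working backward. After the program, (((!s) <==> v) || (v && c)) <==> (!s) must hold.
Before v := c || s: (((!s) <==> (c || s)) || ((c || s) && c)) <==> (!s)
Before c := c <==> s: (((!s) <==> ((c <==> s) || s)) || (((c <==> s) || s) && (c <==> s))) <==> (!s)
Answer: WP = (((!s) <==> ((c <==> s) || s)) || (((c <==> s) || s) && (c <==> s))) <==> (!s)


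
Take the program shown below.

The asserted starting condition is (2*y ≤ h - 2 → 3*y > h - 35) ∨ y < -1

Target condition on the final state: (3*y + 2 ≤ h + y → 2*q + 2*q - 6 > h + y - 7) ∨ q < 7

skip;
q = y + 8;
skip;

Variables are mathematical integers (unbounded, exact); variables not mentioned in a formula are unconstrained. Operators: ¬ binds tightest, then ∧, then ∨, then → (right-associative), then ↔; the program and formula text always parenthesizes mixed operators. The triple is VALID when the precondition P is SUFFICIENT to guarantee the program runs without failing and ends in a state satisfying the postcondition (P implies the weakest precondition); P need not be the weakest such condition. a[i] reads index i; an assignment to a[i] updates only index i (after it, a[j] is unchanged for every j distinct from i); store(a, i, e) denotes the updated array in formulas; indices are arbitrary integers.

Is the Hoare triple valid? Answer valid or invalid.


Working backward. After the program, the postcondition (3*y + 2 ≤ h + y → 2*q + 2*q - 6 > h + y - 7) ∨ q < 7 must hold; in canonical form it is (2*y ≤ h - 2 → 4*q > h + y - 1) ∨ q < 7.
Before skip: (2*y ≤ h - 2 → 4*q > h + y - 1) ∨ q < 7
Before q := y + 8: (2*y ≤ h - 2 → 3*y > h - 33) ∨ y < -1
Before skip: (2*y ≤ h - 2 → 3*y > h - 33) ∨ y < -1
The weakest precondition is (2*y ≤ h - 2 → 3*y > h - 33) ∨ y < -1.
Check whether (2*y ≤ h - 2 → 3*y > h - 35) ∨ y < -1 implies it.
Countermodel: at the initial state h = 30, y = -1, the precondition holds but the weakest precondition fails.
Answer: invalid


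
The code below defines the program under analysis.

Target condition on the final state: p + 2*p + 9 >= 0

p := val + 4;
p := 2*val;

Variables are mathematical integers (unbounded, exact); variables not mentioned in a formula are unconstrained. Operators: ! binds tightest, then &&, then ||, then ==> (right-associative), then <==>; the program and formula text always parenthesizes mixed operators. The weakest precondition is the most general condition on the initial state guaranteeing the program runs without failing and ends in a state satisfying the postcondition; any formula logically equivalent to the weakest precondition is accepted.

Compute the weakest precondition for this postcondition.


Working backward. After the program, the postcondition p + 2*p + 9 >= 0 must hold; in canonical form it is 3*p >= -9.
Before p := 2*val: 6*val >= -9
Before p := val + 4: 6*val >= -9
Answer: WP = 6*val >= -9


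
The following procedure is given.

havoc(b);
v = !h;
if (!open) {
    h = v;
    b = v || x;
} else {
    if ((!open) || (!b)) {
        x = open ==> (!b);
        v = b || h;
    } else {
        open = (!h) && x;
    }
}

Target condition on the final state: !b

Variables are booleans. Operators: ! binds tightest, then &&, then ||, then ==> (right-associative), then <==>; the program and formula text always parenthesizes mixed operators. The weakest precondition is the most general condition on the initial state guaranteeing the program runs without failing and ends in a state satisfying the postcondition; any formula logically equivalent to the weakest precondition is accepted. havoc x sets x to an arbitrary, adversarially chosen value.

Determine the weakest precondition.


Working backward. After the program, !b must hold.
Then branch requires !(v || x); else branch requires (((!open) || (!b)) ==> (!b)) && ((!((!open) || (!b))) ==> (!b)).
Before the if: ((!open) ==> (!(v || x))) && (open ==> ((((!open) || (!b)) ==> (!b)) && ((!((!open) || (!b))) ==> (!b))))
Before v := !h: ((!open) ==> (!((!h) || x))) && (open ==> ((((!open) || (!b)) ==> (!b)) && ((!((!open) || (!b))) ==> (!b))))
Before havoc b: ((!open) ==> (!((!h) || x))) && (!open)
Answer: WP = ((!open) ==> (!((!h) || x))) && (!open)


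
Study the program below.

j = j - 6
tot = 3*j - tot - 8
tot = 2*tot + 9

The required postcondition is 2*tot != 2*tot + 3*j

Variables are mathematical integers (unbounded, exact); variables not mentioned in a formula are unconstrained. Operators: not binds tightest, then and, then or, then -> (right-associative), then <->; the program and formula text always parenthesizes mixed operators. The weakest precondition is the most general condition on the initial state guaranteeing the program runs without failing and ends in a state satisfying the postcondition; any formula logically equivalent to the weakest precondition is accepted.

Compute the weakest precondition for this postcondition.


Working backward. After the program, the postcondition 2*tot != 2*tot + 3*j must hold; in canonical form it is 3*j != 0.
Before tot := 2*tot + 9: 3*j != 0
Before tot := 3*j - tot - 8: 3*j != 0
Before j := j - 6: 3*j != 18
Answer: WP = 3*j != 18


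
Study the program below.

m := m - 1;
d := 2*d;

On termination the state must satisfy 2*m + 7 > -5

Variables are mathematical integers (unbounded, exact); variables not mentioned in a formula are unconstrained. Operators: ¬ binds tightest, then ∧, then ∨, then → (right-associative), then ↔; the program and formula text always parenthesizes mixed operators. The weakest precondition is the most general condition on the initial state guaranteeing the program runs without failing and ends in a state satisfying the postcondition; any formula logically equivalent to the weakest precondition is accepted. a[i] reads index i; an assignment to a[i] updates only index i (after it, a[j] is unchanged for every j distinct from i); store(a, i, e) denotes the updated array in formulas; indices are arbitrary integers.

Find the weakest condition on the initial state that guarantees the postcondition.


Working backward. After the program, the postcondition 2*m + 7 > -5 must hold; in canonical form it is 2*m > -12.
Before d := 2*d: 2*m > -12
Before m := m - 1: 2*m > -10
Answer: WP = 2*m > -10


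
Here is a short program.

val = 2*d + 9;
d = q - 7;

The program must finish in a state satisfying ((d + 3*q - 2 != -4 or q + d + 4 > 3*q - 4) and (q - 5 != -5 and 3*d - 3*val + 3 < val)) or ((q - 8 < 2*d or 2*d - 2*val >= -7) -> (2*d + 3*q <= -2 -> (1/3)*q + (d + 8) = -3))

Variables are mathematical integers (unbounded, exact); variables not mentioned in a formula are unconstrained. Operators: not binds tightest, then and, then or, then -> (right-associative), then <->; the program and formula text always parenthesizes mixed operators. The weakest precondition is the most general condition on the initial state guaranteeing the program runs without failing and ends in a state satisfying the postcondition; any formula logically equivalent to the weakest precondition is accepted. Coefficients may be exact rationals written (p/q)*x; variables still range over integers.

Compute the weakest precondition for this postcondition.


Working backward. After the program, the postcondition ((d + 3*q - 2 != -4 or q + d + 4 > 3*q - 4) and (q - 5 != -5 and 3*d - 3*val + 3 < val)) or ((q - 8 < 2*d or 2*d - 2*val >= -7) -> (2*d + 3*q <= -2 -> (1/3)*q + (d + 8) = -3)) must hold; in canonical form it is ((d + 3*q != -2 or d > 2*q - 8) and q != 0 and 3*d < 4*val - 3) or ((q < 2*d + 8 or 2*d >= 2*val - 7) -> (2*d + 3*q <= -2 -> d + (1/3)*q = -11)).
Before d := q - 7: ((4*q != 5 or q < 1) and q != 0 and 3*q < 4*val + 18) or ((q > 6 or 2*q >= 2*val + 7) -> (5*q <= 12 -> (4/3)*q = -4))
Before val := 2*d + 9: ((4*q != 5 or q < 1) and q != 0 and 3*q < 8*d + 54) or ((q > 6 or 2*q >= 4*d + 25) -> (5*q <= 12 -> (4/3)*q = -4))
Answer: WP = ((4*q != 5 or q < 1) and q != 0 and 3*q < 8*d + 54) or ((q > 6 or 2*q >= 4*d + 25) -> (5*q <= 12 -> (4/3)*q = -4))
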